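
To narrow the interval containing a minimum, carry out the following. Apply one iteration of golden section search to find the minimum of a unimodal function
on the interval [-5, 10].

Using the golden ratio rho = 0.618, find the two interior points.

Golden section search on [-5, 10].
Golden ratio rho = 0.618 (approx).
Interior points:
  x_1 = -5 + (1-0.618)*15 = 0.7300
  x_2 = -5 + 0.618*15 = 4.2700
Compare f(x_1) and f(x_2) to determine which subinterval to keep.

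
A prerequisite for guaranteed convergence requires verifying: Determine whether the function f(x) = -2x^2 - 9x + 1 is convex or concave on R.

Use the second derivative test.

f(x) = -2x^2 - 9x + 1
f'(x) = -4x - 9
f''(x) = -4
Since f''(x) = -4 < 0 for all x, f is concave on R.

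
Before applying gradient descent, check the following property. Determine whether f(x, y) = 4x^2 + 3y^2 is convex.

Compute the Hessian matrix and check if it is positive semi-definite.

f(x,y) = 4x^2 + 3y^2
Hessian H = [[8, 0], [0, 6]]
trace(H) = 14, det(H) = 48
Eigenvalues: (14 +/- sqrt(4)) / 2 = 8, 6
Since both eigenvalues > 0, f is convex.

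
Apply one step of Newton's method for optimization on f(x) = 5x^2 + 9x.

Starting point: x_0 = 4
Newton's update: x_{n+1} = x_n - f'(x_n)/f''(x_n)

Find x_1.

f(x) = 5x^2 + 9x
f'(x) = 10x + (9), f''(x) = 10
Newton step: x_1 = x_0 - f'(x_0)/f''(x_0)
f'(4) = 49
x_1 = 4 - 49/10 = -9/10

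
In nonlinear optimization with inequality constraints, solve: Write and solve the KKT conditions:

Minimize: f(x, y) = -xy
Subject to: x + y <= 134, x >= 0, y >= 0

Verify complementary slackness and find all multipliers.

Problem: min -xy s.t. x + y <= 134 (multiplier lambda), x >= 0 (mu_x), y >= 0 (mu_y)
KKT stationarity: -y + lambda - mu_x = 0, -x + lambda - mu_y = 0, with lambda, mu_x, mu_y >= 0
Complementary slackness: lambda*(x + y - 134) = 0, mu_x*x = 0, mu_y*y = 0
If lambda = 0: y = -mu_x <= 0 and x = -mu_y <= 0 force x = y = 0 with f = 0; but x = y = 67 is feasible with f = -4489 < 0, so this is not the minimum. Hence lambda > 0 and x + y = 134.
Try x > 0, y > 0 (so mu_x = mu_y = 0): y = lambda, x = lambda => x = y = lambda
x + y = 134 => 2*lambda = 134 => lambda = 67
x* = y* = 67 > 0, consistent with mu_x = mu_y = 0.
(Any feasible point with x = 0 or y = 0 has f = 0 > -4489, so the minimum is not on those boundaries.)
min(-xy) = -4489 (i.e. max xy = 4489)
Multipliers: lambda = 67, mu_x = 0, mu_y = 0
Complementary slackness: lambda*(x + y - 134) = 67*(67 + 67 - 134) = 0, mu_x*x = 0*67 = 0, mu_y*y = 0*67 = 0. Satisfied.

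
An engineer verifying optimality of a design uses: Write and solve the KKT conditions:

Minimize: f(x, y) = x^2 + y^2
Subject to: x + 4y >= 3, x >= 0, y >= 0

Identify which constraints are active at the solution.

KKT conditions for min x^2 + y^2 s.t. 1x + 4y >= 3, x >= 0, y >= 0:
Stationarity: 2x = mu*1 + mu_x, 2y = mu*4 + mu_y, with mu, mu_x, mu_y >= 0
Complementary slackness: mu*(x + 4y - 3) = 0, mu_x*x = 0, mu_y*y = 0
(0, 0) is infeasible (1*0 + 4*0 < 3), so if mu = 0 stationarity would force x = mu_x/2 >= 0, y = mu_y/2 >= 0 with mu_x*x = mu_y*y = 0, i.e. x = y = 0: contradiction. Hence mu > 0 and x + 4y = 3 is active.
Try x > 0, y > 0 (so mu_x = mu_y = 0): x = 1*mu/2, y = 4*mu/2
Substitute: 1*(1*mu/2) + 4*(4*mu/2) = 3
  mu*17/2 = 3 => mu = 6/17
x* = 3/17 > 0, y* = 12/17 > 0, consistent with mu_x = mu_y = 0.
f is convex and the constraints are linear, so this KKT point is the global minimum.
f* = 9/17
Active constraints: x + 4y >= 3 (holds with equality, mu = 6/17 > 0); x >= 0 and y >= 0 are inactive (mu_x = mu_y = 0).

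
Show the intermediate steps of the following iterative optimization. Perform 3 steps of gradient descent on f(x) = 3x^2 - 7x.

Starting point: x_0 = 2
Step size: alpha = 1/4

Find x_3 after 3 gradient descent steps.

f(x) = 3x^2 - 7x, f'(x) = 6x + (-7)
Step 1: f'(2) = 5, x_1 = 2 - 1/4 * 5 = 3/4
Step 2: f'(3/4) = -5/2, x_2 = 3/4 - 1/4 * -5/2 = 11/8
Step 3: f'(11/8) = 5/4, x_3 = 11/8 - 1/4 * 5/4 = 17/16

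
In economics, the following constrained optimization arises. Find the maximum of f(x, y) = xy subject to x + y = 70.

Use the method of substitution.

Substitute y = 70 - x into f(x,y) = xy:
g(x) = x(70 - x) = 70x - x^2
g'(x) = 70 - 2x = 0  =>  x = 35
y = 70 - 35 = 35
Maximum value = 35 * 35 = 1225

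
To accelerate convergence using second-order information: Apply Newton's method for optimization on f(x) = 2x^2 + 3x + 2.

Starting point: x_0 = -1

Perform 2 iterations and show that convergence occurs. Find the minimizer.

f(x) = 2x^2 + 3x + 2, f'(x) = 4x + (3), f''(x) = 4
Step 1: f'(-1) = -1, x_1 = -1 - -1/4 = -3/4
Step 2: f'(-3/4) = 0, x_2 = -3/4 (converged)
Newton's method converges in 1 step for quadratics.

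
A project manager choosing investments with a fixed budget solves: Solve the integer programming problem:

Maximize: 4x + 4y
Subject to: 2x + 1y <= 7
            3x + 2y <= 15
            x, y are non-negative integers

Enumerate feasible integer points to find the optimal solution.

Constraint 1: 2x + 1y <= 7
Constraint 2: 3x + 2y <= 15
Feasible x range (need y >= 0): 0 <= x <= min(7/2, 15/3) => x in {0, ..., 3}.
Enumerate feasible integer points row by row (the coefficient of y is 4 > 0, so for each x the largest feasible y gives the best value):
  x = 0: y <= min((7 - 2*0)/1, (15 - 3*0)/2) => y in {0, ..., 7}; best 4*0 + 4*7 = 28
  x = 1: y <= min((7 - 2*1)/1, (15 - 3*1)/2) => y in {0, ..., 5}; best 4*1 + 4*5 = 24
  x = 2: y <= min((7 - 2*2)/1, (15 - 3*2)/2) => y in {0, ..., 3}; best 4*2 + 4*3 = 20
  x = 3: y <= min((7 - 2*3)/1, (15 - 3*3)/2) => y in {0, ..., 1}; best 4*3 + 4*1 = 16
The maximum 4x + 4y = 28 is achieved at x = 0, y = 7.
Check: 2*0 + 1*7 = 7 <= 7 and 3*0 + 2*7 = 14 <= 15.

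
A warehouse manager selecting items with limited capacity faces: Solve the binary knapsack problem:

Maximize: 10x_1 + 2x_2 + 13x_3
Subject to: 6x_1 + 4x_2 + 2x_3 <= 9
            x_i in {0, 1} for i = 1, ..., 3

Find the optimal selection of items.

Items: item 1 (v=10, w=6), item 2 (v=2, w=4), item 3 (v=13, w=2)
Capacity: 9
Checking all 8 subsets (w = total weight, v = total value):
  {}: w = 0, v = 0
  {1}: w = 6, v = 10
  {2}: w = 4, v = 2
  {3}: w = 2, v = 13
  {1, 2}: w = 10 > 9, infeasible
  {1, 3}: w = 8, v = 23
  {2, 3}: w = 6, v = 15
  {1, 2, 3}: w = 12 > 9, infeasible
Best feasible subset: items [1, 3]
Total weight: 8 <= 9, total value: 23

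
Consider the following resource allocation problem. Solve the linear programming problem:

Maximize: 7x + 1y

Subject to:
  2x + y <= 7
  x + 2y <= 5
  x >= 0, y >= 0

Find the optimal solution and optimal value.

Feasible vertices: (0, 0), (0, 5/2), (3, 1), (7/2, 0)
Objective 7x + 1y at each:
  (0, 0): 0
  (0, 5/2): 5/2
  (3, 1): 22
  (7/2, 0): 49/2
Maximum is 49/2 at (7/2, 0).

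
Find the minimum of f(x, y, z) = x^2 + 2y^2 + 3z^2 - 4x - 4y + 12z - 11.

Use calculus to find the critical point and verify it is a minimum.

f(x,y,z) = x^2 + 2y^2 + 3z^2 - 4x - 4y + 12z - 11
df/dx = 2x + (-4) = 0 => x = 2
df/dy = 4y + (-4) = 0 => y = 1
df/dz = 6z + (12) = 0 => z = -2
f(2,1,-2) = 1*(2)^2 + 2*(1)^2 + 3*(-2)^2 + -4*(2) + -4*(1) + 12*(-2) + -11 = -29
Hessian is diagonal with entries 2, 4, 6 > 0, confirmed minimum.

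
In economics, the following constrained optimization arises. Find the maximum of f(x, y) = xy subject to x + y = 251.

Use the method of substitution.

Substitute y = 251 - x into f(x,y) = xy:
g(x) = x(251 - x) = 251x - x^2
g'(x) = 251 - 2x = 0  =>  x = 251/2
y = 251 - 251/2 = 251/2
Maximum value = (251/2) * (251/2) = 63001/4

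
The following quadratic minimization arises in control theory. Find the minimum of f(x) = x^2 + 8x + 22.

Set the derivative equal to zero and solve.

f(x) = x^2 + 8x + 22
f'(x) = 2x + (8) = 0
x = -8/2 = -4
f(-4) = 6
Since f''(x) = 2 > 0, this is a minimum.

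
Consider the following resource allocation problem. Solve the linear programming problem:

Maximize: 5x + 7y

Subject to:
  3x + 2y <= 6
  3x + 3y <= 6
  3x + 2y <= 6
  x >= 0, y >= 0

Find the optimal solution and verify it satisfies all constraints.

Feasible vertices: (0, 0), (0, 2), (2, 0)
Objective 5x + 7y at each vertex:
  (0, 0): 0
  (0, 2): 14
  (2, 0): 10
Maximum is 14 at (0, 2).
Verify constraints at (x, y) = (0, 2):
  3*0 + 2*2 = 4 <= 6
  3*0 + 3*2 = 6 <= 6 (active)
  3*0 + 2*2 = 4 <= 6
  x = 0 >= 0, y = 2 >= 0. All constraints satisfied.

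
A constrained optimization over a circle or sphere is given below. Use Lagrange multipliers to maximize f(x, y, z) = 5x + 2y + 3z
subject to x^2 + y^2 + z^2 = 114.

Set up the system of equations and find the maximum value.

Lagrange conditions: 5 = 2*lambda*x, 2 = 2*lambda*y, 3 = 2*lambda*z
So x:5 = y:2 = z:3, i.e. x = 5t, y = 2t, z = 3t
Constraint: t^2*(5^2 + 2^2 + 3^2) = 114
  t^2 * 38 = 114  =>  t = sqrt(3)
Maximum = 5*5t + 2*2t + 3*3t = 38*sqrt(3) = sqrt(4332)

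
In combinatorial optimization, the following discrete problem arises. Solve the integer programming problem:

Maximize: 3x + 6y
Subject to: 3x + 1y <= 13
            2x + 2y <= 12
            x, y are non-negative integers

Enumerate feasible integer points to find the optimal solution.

Constraint 1: 3x + 1y <= 13
Constraint 2: 2x + 2y <= 12
Feasible x range (need y >= 0): 0 <= x <= min(13/3, 12/2) => x in {0, ..., 4}.
Enumerate feasible integer points row by row (the coefficient of y is 6 > 0, so for each x the largest feasible y gives the best value):
  x = 0: y <= min((13 - 3*0)/1, (12 - 2*0)/2) => y in {0, ..., 6}; best 3*0 + 6*6 = 36
  x = 1: y <= min((13 - 3*1)/1, (12 - 2*1)/2) => y in {0, ..., 5}; best 3*1 + 6*5 = 33
  x = 2: y <= min((13 - 3*2)/1, (12 - 2*2)/2) => y in {0, ..., 4}; best 3*2 + 6*4 = 30
  x = 3: y <= min((13 - 3*3)/1, (12 - 2*3)/2) => y in {0, ..., 3}; best 3*3 + 6*3 = 27
  x = 4: y <= min((13 - 3*4)/1, (12 - 2*4)/2) => y in {0, ..., 1}; best 3*4 + 6*1 = 18
The maximum 3x + 6y = 36 is achieved at x = 0, y = 6.
Check: 3*0 + 1*6 = 6 <= 13 and 2*0 + 2*6 = 12 <= 12.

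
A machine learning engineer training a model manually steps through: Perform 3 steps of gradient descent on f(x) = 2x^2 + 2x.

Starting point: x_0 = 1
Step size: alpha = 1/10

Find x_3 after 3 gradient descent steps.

f(x) = 2x^2 + 2x, f'(x) = 4x + (2)
Step 1: f'(1) = 6, x_1 = 1 - 1/10 * 6 = 2/5
Step 2: f'(2/5) = 18/5, x_2 = 2/5 - 1/10 * 18/5 = 1/25
Step 3: f'(1/25) = 54/25, x_3 = 1/25 - 1/10 * 54/25 = -22/125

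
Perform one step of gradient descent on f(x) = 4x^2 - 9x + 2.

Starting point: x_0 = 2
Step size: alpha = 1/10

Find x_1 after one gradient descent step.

f(x) = 4x^2 - 9x + 2
f'(x) = 8x - 9
f'(2) = 8*2 + (-9) = 7
x_1 = x_0 - alpha * f'(x_0) = 2 - 1/10 * 7 = 13/10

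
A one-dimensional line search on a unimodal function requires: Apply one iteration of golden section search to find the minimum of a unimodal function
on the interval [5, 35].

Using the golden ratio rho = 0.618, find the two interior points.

Golden section search on [5, 35].
Golden ratio rho = 0.618 (approx).
Interior points:
  x_1 = 5 + (1-0.618)*30 = 16.4600
  x_2 = 5 + 0.618*30 = 23.5400
Compare f(x_1) and f(x_2) to determine which subinterval to keep.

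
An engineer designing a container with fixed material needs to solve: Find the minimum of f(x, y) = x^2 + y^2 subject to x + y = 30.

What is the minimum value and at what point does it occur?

Substitute y = 30 - x into f(x,y) = x^2 + y^2:
g(x) = x^2 + (30 - x)^2 = 2x^2 - 60x + 900
g'(x) = 4x - 60 = 0  =>  x = 15
y = 30 - 15 = 15
Minimum value = 15^2 + 15^2 = 450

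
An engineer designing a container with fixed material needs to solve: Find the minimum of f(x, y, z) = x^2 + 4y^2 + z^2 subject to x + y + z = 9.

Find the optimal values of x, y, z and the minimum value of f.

Using Lagrange multipliers on f = x^2 + 4y^2 + z^2 with constraint x + y + z = 9:
Conditions: 2*1*x = lambda, 2*4*y = lambda, 2*1*z = lambda
So x = lambda/2, y = lambda/8, z = lambda/2
Substituting into constraint: lambda * (9/8) = 9
lambda = 8
x = 4, y = 1, z = 4
Minimum value = 36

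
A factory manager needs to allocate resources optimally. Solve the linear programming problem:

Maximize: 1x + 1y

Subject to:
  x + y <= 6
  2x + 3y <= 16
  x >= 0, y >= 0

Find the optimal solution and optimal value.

Feasible vertices: (0, 0), (0, 16/3), (2, 4), (6, 0)
Objective 1x + 1y at each:
  (0, 0): 0
  (0, 16/3): 16/3
  (2, 4): 6
  (6, 0): 6
Maximum is 6 at (2, 4).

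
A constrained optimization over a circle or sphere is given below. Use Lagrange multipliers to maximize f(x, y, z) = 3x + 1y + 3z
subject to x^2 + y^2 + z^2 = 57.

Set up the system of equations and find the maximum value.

Lagrange conditions: 3 = 2*lambda*x, 1 = 2*lambda*y, 3 = 2*lambda*z
So x:3 = y:1 = z:3, i.e. x = 3t, y = 1t, z = 3t
Constraint: t^2*(3^2 + 1^2 + 3^2) = 57
  t^2 * 19 = 57  =>  t = sqrt(3)
Maximum = 3*3t + 1*1t + 3*3t = 19*sqrt(3) = sqrt(1083)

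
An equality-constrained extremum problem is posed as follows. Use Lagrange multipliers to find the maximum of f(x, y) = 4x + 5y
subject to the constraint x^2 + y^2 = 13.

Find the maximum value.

Set up Lagrange conditions: grad f = lambda * grad g
  4 = 2*lambda*x
  5 = 2*lambda*y
From these: x/y = 4/5, so x = 4t, y = 5t for some t.
Substitute into constraint: (4t)^2 + (5t)^2 = 13
  t^2 * 41 = 13
  t = sqrt(13/41)
Maximum = 4*x + 5*y = (4^2 + 5^2)*t = 41 * sqrt(13/41) = sqrt(533)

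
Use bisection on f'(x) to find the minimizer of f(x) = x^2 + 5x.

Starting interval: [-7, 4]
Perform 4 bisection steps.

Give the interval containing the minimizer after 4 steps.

Finding critical point of f(x) = x^2 + 5x using bisection on f'(x) = 2x + 5.
f'(x) = 0 when x = -5/2.
Starting interval: [-7, 4]
Step 1: mid = -3/2, f'(mid) = 2, new interval = [-7, -3/2]
Step 2: mid = -17/4, f'(mid) = -7/2, new interval = [-17/4, -3/2]
Step 3: mid = -23/8, f'(mid) = -3/4, new interval = [-23/8, -3/2]
Step 4: mid = -35/16, f'(mid) = 5/8, new interval = [-23/8, -35/16]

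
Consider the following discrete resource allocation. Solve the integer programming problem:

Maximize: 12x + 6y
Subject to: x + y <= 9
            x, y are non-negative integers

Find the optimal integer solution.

Objective: 12x + 6y, constraint: x + y <= 9
Coefficient of x is 12 >= coefficient of y is 6, so allocate the entire budget to x.
Optimal: x = 9, y = 0, value = 108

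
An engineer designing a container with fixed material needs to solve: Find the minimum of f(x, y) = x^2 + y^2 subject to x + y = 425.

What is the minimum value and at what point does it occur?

Substitute y = 425 - x into f(x,y) = x^2 + y^2:
g(x) = x^2 + (425 - x)^2 = 2x^2 - 850x + 180625
g'(x) = 4x - 850 = 0  =>  x = 425/2
y = 425 - 425/2 = 425/2
Minimum value = (425/2)^2 + (425/2)^2 = 180625/2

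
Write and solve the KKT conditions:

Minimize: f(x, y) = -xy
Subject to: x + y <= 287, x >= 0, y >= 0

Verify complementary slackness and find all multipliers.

Problem: min -xy s.t. x + y <= 287 (multiplier lambda), x >= 0 (mu_x), y >= 0 (mu_y)
KKT stationarity: -y + lambda - mu_x = 0, -x + lambda - mu_y = 0, with lambda, mu_x, mu_y >= 0
Complementary slackness: lambda*(x + y - 287) = 0, mu_x*x = 0, mu_y*y = 0
If lambda = 0: y = -mu_x <= 0 and x = -mu_y <= 0 force x = y = 0 with f = 0; but x = y = 287/2 is feasible with f = -82369/4 < 0, so this is not the minimum. Hence lambda > 0 and x + y = 287.
Try x > 0, y > 0 (so mu_x = mu_y = 0): y = lambda, x = lambda => x = y = lambda
x + y = 287 => 2*lambda = 287 => lambda = 287/2
x* = y* = 287/2 > 0, consistent with mu_x = mu_y = 0.
(Any feasible point with x = 0 or y = 0 has f = 0 > -82369/4, so the minimum is not on those boundaries.)
min(-xy) = -82369/4 (i.e. max xy = 82369/4)
Multipliers: lambda = 287/2, mu_x = 0, mu_y = 0
Complementary slackness: lambda*(x + y - 287) = 287/2*(287/2 + 287/2 - 287) = 0, mu_x*x = 0*287/2 = 0, mu_y*y = 0*287/2 = 0. Satisfied.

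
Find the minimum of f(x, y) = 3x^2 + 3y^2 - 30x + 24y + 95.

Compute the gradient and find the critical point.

f(x,y) = 3x^2 + 3y^2 - 30x + 24y + 95
df/dx = 6x + (-30) = 0  =>  x = 5
df/dy = 6y + (24) = 0  =>  y = -4
f(5, -4) = 3*(5)^2 + 3*(-4)^2 + -30*(5) + 24*(-4) + 95 = -28
Hessian is diagonal with entries 6, 6 > 0, so this is a minimum.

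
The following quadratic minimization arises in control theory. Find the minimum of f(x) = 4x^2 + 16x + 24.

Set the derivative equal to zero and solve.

f(x) = 4x^2 + 16x + 24
f'(x) = 8x + (16) = 0
x = -16/8 = -2
f(-2) = 8
Since f''(x) = 8 > 0, this is a minimum.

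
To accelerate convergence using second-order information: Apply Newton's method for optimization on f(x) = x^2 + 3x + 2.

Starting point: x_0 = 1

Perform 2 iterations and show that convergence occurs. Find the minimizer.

f(x) = x^2 + 3x + 2, f'(x) = 2x + (3), f''(x) = 2
Step 1: f'(1) = 5, x_1 = 1 - 5/2 = -3/2
Step 2: f'(-3/2) = 0, x_2 = -3/2 (converged)
Newton's method converges in 1 step for quadratics.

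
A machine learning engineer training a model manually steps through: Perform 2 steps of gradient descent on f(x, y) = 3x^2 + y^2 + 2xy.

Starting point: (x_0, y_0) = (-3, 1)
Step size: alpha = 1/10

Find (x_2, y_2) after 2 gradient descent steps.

f(x,y) = 3x^2 + y^2 + 2xy
grad_x = 6x + 2y, grad_y = 2y + 2x
Step 1: grad = (-16, -4), (-7/5, 7/5)
Step 2: grad = (-28/5, 0), (-21/25, 7/5)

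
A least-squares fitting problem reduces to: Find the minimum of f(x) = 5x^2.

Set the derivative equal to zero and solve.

f(x) = 5x^2
f'(x) = 10x + (0) = 0
x = 0/10 = 0
f(0) = 0
Since f''(x) = 10 > 0, this is a minimum.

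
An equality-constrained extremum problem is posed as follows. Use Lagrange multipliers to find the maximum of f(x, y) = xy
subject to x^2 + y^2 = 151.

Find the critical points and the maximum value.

Lagrange conditions: y = 2*lambda*x and x = 2*lambda*y
If x = 0 then y = 0, violating the constraint, so x, y != 0.
Dividing: y/x = x/y => x^2 = y^2 => y = x or y = -x
Constraint: 2x^2 = 151 => x^2 = 151/2 => x = +/-sqrt(151/2)
Critical points: (sqrt(151/2), sqrt(151/2)), (-sqrt(151/2), -sqrt(151/2)), (sqrt(151/2), -sqrt(151/2)), (-sqrt(151/2), sqrt(151/2))
  y = x:  xy = x^2 = 151/2  at (sqrt(151/2), sqrt(151/2)) and (-sqrt(151/2), -sqrt(151/2))
  y = -x: xy = -x^2 = -151/2 at (sqrt(151/2), -sqrt(151/2)) and (-sqrt(151/2), sqrt(151/2))
Maximum xy = 151/2 at (sqrt(151/2), sqrt(151/2)) and (-sqrt(151/2), -sqrt(151/2))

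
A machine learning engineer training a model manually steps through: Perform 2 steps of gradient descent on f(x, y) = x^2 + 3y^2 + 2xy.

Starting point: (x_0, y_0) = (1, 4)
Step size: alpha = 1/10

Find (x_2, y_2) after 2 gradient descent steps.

f(x,y) = x^2 + 3y^2 + 2xy
grad_x = 2x + 2y, grad_y = 6y + 2x
Step 1: grad = (10, 26), (0, 7/5)
Step 2: grad = (14/5, 42/5), (-7/25, 14/25)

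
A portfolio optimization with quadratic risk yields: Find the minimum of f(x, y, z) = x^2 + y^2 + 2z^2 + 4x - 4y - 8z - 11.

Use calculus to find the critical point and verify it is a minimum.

f(x,y,z) = x^2 + y^2 + 2z^2 + 4x - 4y - 8z - 11
df/dx = 2x + (4) = 0 => x = -2
df/dy = 2y + (-4) = 0 => y = 2
df/dz = 4z + (-8) = 0 => z = 2
f(-2,2,2) = 1*(-2)^2 + 1*(2)^2 + 2*(2)^2 + 4*(-2) + -4*(2) + -8*(2) + -11 = -27
Hessian is diagonal with entries 2, 2, 4 > 0, confirmed minimum.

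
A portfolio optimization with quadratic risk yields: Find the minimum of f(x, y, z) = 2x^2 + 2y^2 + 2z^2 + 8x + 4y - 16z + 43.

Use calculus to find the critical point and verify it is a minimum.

f(x,y,z) = 2x^2 + 2y^2 + 2z^2 + 8x + 4y - 16z + 43
df/dx = 4x + (8) = 0 => x = -2
df/dy = 4y + (4) = 0 => y = -1
df/dz = 4z + (-16) = 0 => z = 4
f(-2,-1,4) = 2*(-2)^2 + 2*(-1)^2 + 2*(4)^2 + 8*(-2) + 4*(-1) + -16*(4) + 43 = 1
Hessian is diagonal with entries 4, 4, 4 > 0, confirmed minimum.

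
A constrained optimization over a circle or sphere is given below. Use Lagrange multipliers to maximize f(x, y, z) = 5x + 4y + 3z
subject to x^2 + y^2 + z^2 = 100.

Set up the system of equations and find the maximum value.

Lagrange conditions: 5 = 2*lambda*x, 4 = 2*lambda*y, 3 = 2*lambda*z
So x:5 = y:4 = z:3, i.e. x = 5t, y = 4t, z = 3t
Constraint: t^2*(5^2 + 4^2 + 3^2) = 100
  t^2 * 50 = 100  =>  t = sqrt(2)
Maximum = 5*5t + 4*4t + 3*3t = 50*sqrt(2) = sqrt(5000)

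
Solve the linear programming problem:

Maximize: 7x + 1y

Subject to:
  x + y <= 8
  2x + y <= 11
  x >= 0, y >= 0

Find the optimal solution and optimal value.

Feasible vertices: (0, 0), (0, 8), (3, 5), (11/2, 0)
Objective 7x + 1y at each:
  (0, 0): 0
  (0, 8): 8
  (3, 5): 26
  (11/2, 0): 77/2
Maximum is 77/2 at (11/2, 0).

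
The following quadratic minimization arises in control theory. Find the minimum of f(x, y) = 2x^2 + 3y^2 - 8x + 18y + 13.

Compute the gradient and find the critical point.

f(x,y) = 2x^2 + 3y^2 - 8x + 18y + 13
df/dx = 4x + (-8) = 0  =>  x = 2
df/dy = 6y + (18) = 0  =>  y = -3
f(2, -3) = 2*(2)^2 + 3*(-3)^2 + -8*(2) + 18*(-3) + 13 = -22
Hessian is diagonal with entries 4, 6 > 0, so this is a minimum.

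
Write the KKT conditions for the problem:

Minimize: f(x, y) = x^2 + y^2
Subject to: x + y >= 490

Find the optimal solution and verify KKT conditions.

KKT conditions for min x^2 + y^2 s.t. x + y >= 490:
Stationarity: 2x = mu, 2y = mu
So x = y = mu/2.
Complementary slackness: mu*(x + y - 490) = 0
Primal feasibility: x + y >= 490; dual feasibility: mu >= 0
If mu = 0 then x = y = 0, but 0 + 0 < 490 is infeasible, so the constraint is active.
Constraint active: x + y = 2*(mu/2) = 490 => mu = 490
x = y = 245, f = 120050
Verify: stationarity 2*245 = 490 = mu; primal 245 + 245 = 490 >= 490; dual mu = 490 >= 0; complementary slackness 490*(490 - 490) = 0. All KKT conditions hold.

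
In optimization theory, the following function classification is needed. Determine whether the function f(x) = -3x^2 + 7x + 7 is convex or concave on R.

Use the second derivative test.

f(x) = -3x^2 + 7x + 7
f'(x) = -6x + 7
f''(x) = -6
Since f''(x) = -6 < 0 for all x, f is concave on R.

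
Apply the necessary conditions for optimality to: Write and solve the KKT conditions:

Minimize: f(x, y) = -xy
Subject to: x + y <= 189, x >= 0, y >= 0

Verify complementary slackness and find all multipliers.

Problem: min -xy s.t. x + y <= 189 (multiplier lambda), x >= 0 (mu_x), y >= 0 (mu_y)
KKT stationarity: -y + lambda - mu_x = 0, -x + lambda - mu_y = 0, with lambda, mu_x, mu_y >= 0
Complementary slackness: lambda*(x + y - 189) = 0, mu_x*x = 0, mu_y*y = 0
If lambda = 0: y = -mu_x <= 0 and x = -mu_y <= 0 force x = y = 0 with f = 0; but x = y = 189/2 is feasible with f = -35721/4 < 0, so this is not the minimum. Hence lambda > 0 and x + y = 189.
Try x > 0, y > 0 (so mu_x = mu_y = 0): y = lambda, x = lambda => x = y = lambda
x + y = 189 => 2*lambda = 189 => lambda = 189/2
x* = y* = 189/2 > 0, consistent with mu_x = mu_y = 0.
(Any feasible point with x = 0 or y = 0 has f = 0 > -35721/4, so the minimum is not on those boundaries.)
min(-xy) = -35721/4 (i.e. max xy = 35721/4)
Multipliers: lambda = 189/2, mu_x = 0, mu_y = 0
Complementary slackness: lambda*(x + y - 189) = 189/2*(189/2 + 189/2 - 189) = 0, mu_x*x = 0*189/2 = 0, mu_y*y = 0*189/2 = 0. Satisfied.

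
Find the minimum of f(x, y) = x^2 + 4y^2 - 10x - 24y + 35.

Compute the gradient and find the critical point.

f(x,y) = x^2 + 4y^2 - 10x - 24y + 35
df/dx = 2x + (-10) = 0  =>  x = 5
df/dy = 8y + (-24) = 0  =>  y = 3
f(5, 3) = 1*(5)^2 + 4*(3)^2 + -10*(5) + -24*(3) + 35 = -26
Hessian is diagonal with entries 2, 8 > 0, so this is a minimum.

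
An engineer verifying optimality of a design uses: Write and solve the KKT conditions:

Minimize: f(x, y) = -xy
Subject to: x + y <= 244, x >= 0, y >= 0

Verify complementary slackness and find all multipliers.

Problem: min -xy s.t. x + y <= 244 (multiplier lambda), x >= 0 (mu_x), y >= 0 (mu_y)
KKT stationarity: -y + lambda - mu_x = 0, -x + lambda - mu_y = 0, with lambda, mu_x, mu_y >= 0
Complementary slackness: lambda*(x + y - 244) = 0, mu_x*x = 0, mu_y*y = 0
If lambda = 0: y = -mu_x <= 0 and x = -mu_y <= 0 force x = y = 0 with f = 0; but x = y = 122 is feasible with f = -14884 < 0, so this is not the minimum. Hence lambda > 0 and x + y = 244.
Try x > 0, y > 0 (so mu_x = mu_y = 0): y = lambda, x = lambda => x = y = lambda
x + y = 244 => 2*lambda = 244 => lambda = 122
x* = y* = 122 > 0, consistent with mu_x = mu_y = 0.
(Any feasible point with x = 0 or y = 0 has f = 0 > -14884, so the minimum is not on those boundaries.)
min(-xy) = -14884 (i.e. max xy = 14884)
Multipliers: lambda = 122, mu_x = 0, mu_y = 0
Complementary slackness: lambda*(x + y - 244) = 122*(122 + 122 - 244) = 0, mu_x*x = 0*122 = 0, mu_y*y = 0*122 = 0. Satisfied.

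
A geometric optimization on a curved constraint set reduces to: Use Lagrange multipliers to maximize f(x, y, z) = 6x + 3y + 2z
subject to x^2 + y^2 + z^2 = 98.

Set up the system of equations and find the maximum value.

Lagrange conditions: 6 = 2*lambda*x, 3 = 2*lambda*y, 2 = 2*lambda*z
So x:6 = y:3 = z:2, i.e. x = 6t, y = 3t, z = 2t
Constraint: t^2*(6^2 + 3^2 + 2^2) = 98
  t^2 * 49 = 98  =>  t = sqrt(2)
Maximum = 6*6t + 3*3t + 2*2t = 49*sqrt(2) = sqrt(4802)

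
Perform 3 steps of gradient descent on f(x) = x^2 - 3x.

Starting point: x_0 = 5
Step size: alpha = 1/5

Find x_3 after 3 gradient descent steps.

f(x) = x^2 - 3x, f'(x) = 2x + (-3)
Step 1: f'(5) = 7, x_1 = 5 - 1/5 * 7 = 18/5
Step 2: f'(18/5) = 21/5, x_2 = 18/5 - 1/5 * 21/5 = 69/25
Step 3: f'(69/25) = 63/25, x_3 = 69/25 - 1/5 * 63/25 = 282/125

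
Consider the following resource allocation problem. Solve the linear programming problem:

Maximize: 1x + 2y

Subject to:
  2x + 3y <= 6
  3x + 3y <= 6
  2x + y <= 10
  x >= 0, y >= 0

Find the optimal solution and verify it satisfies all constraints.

Feasible vertices: (0, 0), (0, 2), (2, 0)
Objective 1x + 2y at each vertex:
  (0, 0): 0
  (0, 2): 4
  (2, 0): 2
Maximum is 4 at (0, 2).
Verify constraints at (x, y) = (0, 2):
  2*0 + 3*2 = 6 <= 6 (active)
  3*0 + 3*2 = 6 <= 6 (active)
  2*0 + 1*2 = 2 <= 10
  x = 0 >= 0, y = 2 >= 0. All constraints satisfied.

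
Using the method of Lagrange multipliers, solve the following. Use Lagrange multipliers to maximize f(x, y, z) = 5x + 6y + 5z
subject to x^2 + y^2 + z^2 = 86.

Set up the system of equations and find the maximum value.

Lagrange conditions: 5 = 2*lambda*x, 6 = 2*lambda*y, 5 = 2*lambda*z
So x:5 = y:6 = z:5, i.e. x = 5t, y = 6t, z = 5t
Constraint: t^2*(5^2 + 6^2 + 5^2) = 86
  t^2 * 86 = 86  =>  t = sqrt(1)
Maximum = 5*5t + 6*6t + 5*5t = 86*sqrt(1) = 86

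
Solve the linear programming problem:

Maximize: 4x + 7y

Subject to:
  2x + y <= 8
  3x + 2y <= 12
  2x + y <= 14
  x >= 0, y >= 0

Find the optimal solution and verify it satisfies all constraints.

Feasible vertices: (0, 0), (0, 6), (4, 0)
Objective 4x + 7y at each vertex:
  (0, 0): 0
  (0, 6): 42
  (4, 0): 16
Maximum is 42 at (0, 6).
Verify constraints at (x, y) = (0, 6):
  2*0 + 1*6 = 6 <= 8
  3*0 + 2*6 = 12 <= 12 (active)
  2*0 + 1*6 = 6 <= 14
  x = 0 >= 0, y = 6 >= 0. All constraints satisfied.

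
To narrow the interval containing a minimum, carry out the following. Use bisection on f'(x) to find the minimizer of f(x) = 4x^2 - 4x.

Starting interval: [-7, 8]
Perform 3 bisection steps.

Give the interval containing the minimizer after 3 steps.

Finding critical point of f(x) = 4x^2 - 4x using bisection on f'(x) = 8x + -4.
f'(x) = 0 when x = 1/2.
Starting interval: [-7, 8]
Step 1: mid = 1/2, f'(mid) = 0, new interval = [1/2, 1/2]
Step 2: mid = 1/2, f'(mid) = 0, new interval = [1/2, 1/2]
Step 3: mid = 1/2, f'(mid) = 0, new interval = [1/2, 1/2]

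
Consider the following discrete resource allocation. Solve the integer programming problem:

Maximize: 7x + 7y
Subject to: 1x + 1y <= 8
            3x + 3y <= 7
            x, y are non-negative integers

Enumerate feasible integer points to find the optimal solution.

Constraint 1: 1x + 1y <= 8
Constraint 2: 3x + 3y <= 7
Feasible x range (need y >= 0): 0 <= x <= min(8/1, 7/3) => x in {0, ..., 2}.
Enumerate feasible integer points row by row (the coefficient of y is 7 > 0, so for each x the largest feasible y gives the best value):
  x = 0: y <= min((8 - 1*0)/1, (7 - 3*0)/3) => y in {0, ..., 2}; best 7*0 + 7*2 = 14
  x = 1: y <= min((8 - 1*1)/1, (7 - 3*1)/3) => y in {0, ..., 1}; best 7*1 + 7*1 = 14
  x = 2: y <= min((8 - 1*2)/1, (7 - 3*2)/3) => y in {0}; best 7*2 + 7*0 = 14
The maximum 7x + 7y = 14 is achieved at x = 0, y = 2.
(The same value 14 is also attained at (1, 1), (2, 0).)
Check: 1*0 + 1*2 = 2 <= 8 and 3*0 + 3*2 = 6 <= 7.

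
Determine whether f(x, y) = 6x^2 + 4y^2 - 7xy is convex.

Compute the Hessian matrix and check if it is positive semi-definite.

f(x,y) = 6x^2 + 4y^2 - 7xy
Hessian H = [[12, -7], [-7, 8]]
trace(H) = 20, det(H) = 47
Eigenvalues: (20 +/- sqrt(212)) / 2 = 17.28, 2.72
Since both eigenvalues > 0, f is convex.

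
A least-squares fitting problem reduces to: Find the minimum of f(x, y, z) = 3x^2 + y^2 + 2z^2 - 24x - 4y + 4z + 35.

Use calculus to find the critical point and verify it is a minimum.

f(x,y,z) = 3x^2 + y^2 + 2z^2 - 24x - 4y + 4z + 35
df/dx = 6x + (-24) = 0 => x = 4
df/dy = 2y + (-4) = 0 => y = 2
df/dz = 4z + (4) = 0 => z = -1
f(4,2,-1) = 3*(4)^2 + 1*(2)^2 + 2*(-1)^2 + -24*(4) + -4*(2) + 4*(-1) + 35 = -19
Hessian is diagonal with entries 6, 2, 4 > 0, confirmed minimum.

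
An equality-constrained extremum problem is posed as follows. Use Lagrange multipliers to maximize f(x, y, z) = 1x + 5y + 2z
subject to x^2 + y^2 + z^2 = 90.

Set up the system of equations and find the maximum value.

Lagrange conditions: 1 = 2*lambda*x, 5 = 2*lambda*y, 2 = 2*lambda*z
So x:1 = y:5 = z:2, i.e. x = 1t, y = 5t, z = 2t
Constraint: t^2*(1^2 + 5^2 + 2^2) = 90
  t^2 * 30 = 90  =>  t = sqrt(3)
Maximum = 1*1t + 5*5t + 2*2t = 30*sqrt(3) = sqrt(2700)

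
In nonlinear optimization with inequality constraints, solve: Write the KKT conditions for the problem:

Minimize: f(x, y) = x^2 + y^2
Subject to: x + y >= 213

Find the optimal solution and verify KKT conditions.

KKT conditions for min x^2 + y^2 s.t. x + y >= 213:
Stationarity: 2x = mu, 2y = mu
So x = y = mu/2.
Complementary slackness: mu*(x + y - 213) = 0
Primal feasibility: x + y >= 213; dual feasibility: mu >= 0
If mu = 0 then x = y = 0, but 0 + 0 < 213 is infeasible, so the constraint is active.
Constraint active: x + y = 2*(mu/2) = 213 => mu = 213
x = y = 213/2, f = 45369/2
Verify: stationarity 2*(213/2) = 213 = mu; primal 213/2 + 213/2 = 213 >= 213; dual mu = 213 >= 0; complementary slackness 213*(213 - 213) = 0. All KKT conditions hold.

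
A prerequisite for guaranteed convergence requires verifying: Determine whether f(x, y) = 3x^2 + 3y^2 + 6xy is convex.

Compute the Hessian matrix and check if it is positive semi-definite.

f(x,y) = 3x^2 + 3y^2 + 6xy
Hessian H = [[6, 6], [6, 6]]
trace(H) = 12, det(H) = 0
Eigenvalues: (12 +/- sqrt(144)) / 2 = 12, 0
Since both eigenvalues >= 0, f is convex.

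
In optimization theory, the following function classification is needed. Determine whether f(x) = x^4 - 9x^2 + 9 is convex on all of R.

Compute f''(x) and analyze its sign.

f(x) = x^4 - 9x^2 + 9
f'(x) = 4x^3 + -18x
f''(x) = 12x^2 + -18
f''(0) = -18 < 0, so not convex near x = 0
Therefore, f is not globally convex on R.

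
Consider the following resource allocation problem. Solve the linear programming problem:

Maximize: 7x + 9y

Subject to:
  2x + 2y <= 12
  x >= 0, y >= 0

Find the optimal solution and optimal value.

The feasible region has vertices at [(0, 0), (6, 0), (0, 6)].
Checking objective 7x + 9y at each vertex:
  (0, 0): 7*0 + 9*0 = 0
  (6, 0): 7*6 + 9*0 = 42
  (0, 6): 7*0 + 9*6 = 54
Maximum is 54 at (0, 6).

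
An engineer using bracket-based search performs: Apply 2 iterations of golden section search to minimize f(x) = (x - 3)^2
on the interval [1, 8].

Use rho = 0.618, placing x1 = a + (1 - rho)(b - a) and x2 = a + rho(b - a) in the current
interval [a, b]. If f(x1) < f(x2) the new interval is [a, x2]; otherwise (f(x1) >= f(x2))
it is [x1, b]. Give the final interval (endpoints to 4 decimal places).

Golden section search for min of f(x) = (x - 3)^2 on [1, 8].
Each step: x1 = a + (1 - rho)(b - a), x2 = a + rho(b - a); if f(x1) < f(x2) keep [a, x2], otherwise keep [x1, b].
Step 1: [1.0000, 8.0000], x1=3.6740 (f=0.4543), x2=5.3260 (f=5.4103); f(x1) < f(x2) => keep [1.0000, 5.3260]
Step 2: [1.0000, 5.3260], x1=2.6525 (f=0.1207), x2=3.6735 (f=0.4536); f(x1) < f(x2) => keep [1.0000, 3.6735]
Final interval: [1.0000, 3.6735]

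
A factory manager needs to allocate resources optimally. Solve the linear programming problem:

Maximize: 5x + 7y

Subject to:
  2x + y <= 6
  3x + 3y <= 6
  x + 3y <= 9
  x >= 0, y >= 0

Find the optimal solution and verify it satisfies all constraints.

Feasible vertices: (0, 0), (0, 2), (2, 0)
Objective 5x + 7y at each vertex:
  (0, 0): 0
  (0, 2): 14
  (2, 0): 10
Maximum is 14 at (0, 2).
Verify constraints at (x, y) = (0, 2):
  2*0 + 1*2 = 2 <= 6
  3*0 + 3*2 = 6 <= 6 (active)
  1*0 + 3*2 = 6 <= 9
  x = 0 >= 0, y = 2 >= 0. All constraints satisfied.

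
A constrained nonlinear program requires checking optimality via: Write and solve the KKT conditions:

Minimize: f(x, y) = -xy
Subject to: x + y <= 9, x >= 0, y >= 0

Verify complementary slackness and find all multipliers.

Problem: min -xy s.t. x + y <= 9 (multiplier lambda), x >= 0 (mu_x), y >= 0 (mu_y)
KKT stationarity: -y + lambda - mu_x = 0, -x + lambda - mu_y = 0, with lambda, mu_x, mu_y >= 0
Complementary slackness: lambda*(x + y - 9) = 0, mu_x*x = 0, mu_y*y = 0
If lambda = 0: y = -mu_x <= 0 and x = -mu_y <= 0 force x = y = 0 with f = 0; but x = y = 9/2 is feasible with f = -81/4 < 0, so this is not the minimum. Hence lambda > 0 and x + y = 9.
Try x > 0, y > 0 (so mu_x = mu_y = 0): y = lambda, x = lambda => x = y = lambda
x + y = 9 => 2*lambda = 9 => lambda = 9/2
x* = y* = 9/2 > 0, consistent with mu_x = mu_y = 0.
(Any feasible point with x = 0 or y = 0 has f = 0 > -81/4, so the minimum is not on those boundaries.)
min(-xy) = -81/4 (i.e. max xy = 81/4)
Multipliers: lambda = 9/2, mu_x = 0, mu_y = 0
Complementary slackness: lambda*(x + y - 9) = 9/2*(9/2 + 9/2 - 9) = 0, mu_x*x = 0*9/2 = 0, mu_y*y = 0*9/2 = 0. Satisfied.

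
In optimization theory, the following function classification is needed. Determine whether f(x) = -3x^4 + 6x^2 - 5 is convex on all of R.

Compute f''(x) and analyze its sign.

f(x) = -3x^4 + 6x^2 - 5
f'(x) = -12x^3 + 12x
f''(x) = -36x^2 + 12
f''(x) = -36x^2 + 12 -> -inf as |x| -> inf
Therefore, f is not globally convex on R.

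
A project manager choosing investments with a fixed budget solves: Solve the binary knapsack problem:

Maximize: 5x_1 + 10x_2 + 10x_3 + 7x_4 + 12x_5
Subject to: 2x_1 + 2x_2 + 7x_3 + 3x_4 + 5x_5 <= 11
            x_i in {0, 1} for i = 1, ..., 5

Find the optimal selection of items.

Items: item 1 (v=5, w=2), item 2 (v=10, w=2), item 3 (v=10, w=7), item 4 (v=7, w=3), item 5 (v=12, w=5)
Capacity: 11
Checking all 32 subsets (w = total weight, v = total value):
  {}: w = 0, v = 0
  {1}: w = 2, v = 5
  {2}: w = 2, v = 10
  {3}: w = 7, v = 10
  {4}: w = 3, v = 7
  {5}: w = 5, v = 12
  {1, 2}: w = 4, v = 15
  {1, 3}: w = 9, v = 15
  {1, 4}: w = 5, v = 12
  {1, 5}: w = 7, v = 17
  {2, 3}: w = 9, v = 20
  {2, 4}: w = 5, v = 17
  {2, 5}: w = 7, v = 22
  {3, 4}: w = 10, v = 17
  {3, 5}: w = 12 > 11, infeasible
  {4, 5}: w = 8, v = 19
  {1, 2, 3}: w = 11, v = 25
  {1, 2, 4}: w = 7, v = 22
  {1, 2, 5}: w = 9, v = 27
  {1, 3, 4}: w = 12 > 11, infeasible
  {1, 3, 5}: w = 14 > 11, infeasible
  {1, 4, 5}: w = 10, v = 24
  {2, 3, 4}: w = 12 > 11, infeasible
  {2, 3, 5}: w = 14 > 11, infeasible
  {2, 4, 5}: w = 10, v = 29
  {3, 4, 5}: w = 15 > 11, infeasible
  {1, 2, 3, 4}: w = 14 > 11, infeasible
  {1, 2, 3, 5}: w = 16 > 11, infeasible
  {1, 2, 4, 5}: w = 12 > 11, infeasible
  {1, 3, 4, 5}: w = 17 > 11, infeasible
  {2, 3, 4, 5}: w = 17 > 11, infeasible
  {1, 2, 3, 4, 5}: w = 19 > 11, infeasible
Best feasible subset: items [2, 4, 5]
Total weight: 10 <= 11, total value: 29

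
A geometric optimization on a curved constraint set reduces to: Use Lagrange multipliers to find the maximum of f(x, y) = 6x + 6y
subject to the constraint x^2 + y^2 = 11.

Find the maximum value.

Set up Lagrange conditions: grad f = lambda * grad g
  6 = 2*lambda*x
  6 = 2*lambda*y
From these: x/y = 6/6, so x = 6t, y = 6t for some t.
Substitute into constraint: (6t)^2 + (6t)^2 = 11
  t^2 * 72 = 11
  t = sqrt(11/72)
Maximum = 6*x + 6*y = (6^2 + 6^2)*t = 72 * sqrt(11/72) = sqrt(792)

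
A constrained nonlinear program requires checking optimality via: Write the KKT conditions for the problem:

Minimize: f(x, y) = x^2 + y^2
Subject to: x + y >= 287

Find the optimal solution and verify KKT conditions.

KKT conditions for min x^2 + y^2 s.t. x + y >= 287:
Stationarity: 2x = mu, 2y = mu
So x = y = mu/2.
Complementary slackness: mu*(x + y - 287) = 0
Primal feasibility: x + y >= 287; dual feasibility: mu >= 0
If mu = 0 then x = y = 0, but 0 + 0 < 287 is infeasible, so the constraint is active.
Constraint active: x + y = 2*(mu/2) = 287 => mu = 287
x = y = 287/2, f = 82369/2
Verify: stationarity 2*(287/2) = 287 = mu; primal 287/2 + 287/2 = 287 >= 287; dual mu = 287 >= 0; complementary slackness 287*(287 - 287) = 0. All KKT conditions hold.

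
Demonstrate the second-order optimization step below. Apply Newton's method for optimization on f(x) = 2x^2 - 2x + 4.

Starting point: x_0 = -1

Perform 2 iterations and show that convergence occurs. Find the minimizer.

f(x) = 2x^2 - 2x + 4, f'(x) = 4x + (-2), f''(x) = 4
Step 1: f'(-1) = -6, x_1 = -1 - -6/4 = 1/2
Step 2: f'(1/2) = 0, x_2 = 1/2 (converged)
Newton's method converges in 1 step for quadratics.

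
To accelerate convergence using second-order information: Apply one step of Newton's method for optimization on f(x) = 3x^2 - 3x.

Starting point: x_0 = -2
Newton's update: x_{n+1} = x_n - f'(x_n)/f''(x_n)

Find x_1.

f(x) = 3x^2 - 3x
f'(x) = 6x + (-3), f''(x) = 6
Newton step: x_1 = x_0 - f'(x_0)/f''(x_0)
f'(-2) = -15
x_1 = -2 - -15/6 = 1/2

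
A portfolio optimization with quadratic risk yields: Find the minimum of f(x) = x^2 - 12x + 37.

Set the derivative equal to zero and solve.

f(x) = x^2 - 12x + 37
f'(x) = 2x + (-12) = 0
x = 12/2 = 6
f(6) = 1
Since f''(x) = 2 > 0, this is a minimum.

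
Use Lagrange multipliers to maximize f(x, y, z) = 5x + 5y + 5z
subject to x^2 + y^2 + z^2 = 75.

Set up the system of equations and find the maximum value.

Lagrange conditions: 5 = 2*lambda*x, 5 = 2*lambda*y, 5 = 2*lambda*z
So x:5 = y:5 = z:5, i.e. x = 5t, y = 5t, z = 5t
Constraint: t^2*(5^2 + 5^2 + 5^2) = 75
  t^2 * 75 = 75  =>  t = sqrt(1)
Maximum = 5*5t + 5*5t + 5*5t = 75*sqrt(1) = 75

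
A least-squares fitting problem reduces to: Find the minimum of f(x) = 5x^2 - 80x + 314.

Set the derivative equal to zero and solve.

f(x) = 5x^2 - 80x + 314
f'(x) = 10x + (-80) = 0
x = 80/10 = 8
f(8) = -6
Since f''(x) = 10 > 0, this is a minimum.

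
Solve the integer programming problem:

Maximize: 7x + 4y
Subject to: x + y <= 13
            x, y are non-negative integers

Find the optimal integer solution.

Objective: 7x + 4y, constraint: x + y <= 13
Coefficient of x is 7 >= coefficient of y is 4, so allocate the entire budget to x.
Optimal: x = 13, y = 0, value = 91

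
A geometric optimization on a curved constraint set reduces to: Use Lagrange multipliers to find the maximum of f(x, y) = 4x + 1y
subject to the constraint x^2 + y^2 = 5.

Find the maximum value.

Set up Lagrange conditions: grad f = lambda * grad g
  4 = 2*lambda*x
  1 = 2*lambda*y
From these: x/y = 4/1, so x = 4t, y = 1t for some t.
Substitute into constraint: (4t)^2 + (1t)^2 = 5
  t^2 * 17 = 5
  t = sqrt(5/17)
Maximum = 4*x + 1*y = (4^2 + 1^2)*t = 17 * sqrt(5/17) = sqrt(85)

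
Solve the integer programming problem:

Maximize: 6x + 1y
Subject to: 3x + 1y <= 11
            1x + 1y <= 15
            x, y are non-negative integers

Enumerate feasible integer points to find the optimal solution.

Constraint 1: 3x + 1y <= 11
Constraint 2: 1x + 1y <= 15
Feasible x range (need y >= 0): 0 <= x <= min(11/3, 15/1) => x in {0, ..., 3}.
Enumerate feasible integer points row by row (the coefficient of y is 1 > 0, so for each x the largest feasible y gives the best value):
  x = 0: y <= min((11 - 3*0)/1, (15 - 1*0)/1) => y in {0, ..., 11}; best 6*0 + 1*11 = 11
  x = 1: y <= min((11 - 3*1)/1, (15 - 1*1)/1) => y in {0, ..., 8}; best 6*1 + 1*8 = 14
  x = 2: y <= min((11 - 3*2)/1, (15 - 1*2)/1) => y in {0, ..., 5}; best 6*2 + 1*5 = 17
  x = 3: y <= min((11 - 3*3)/1, (15 - 1*3)/1) => y in {0, ..., 2}; best 6*3 + 1*2 = 20
The maximum 6x + 1y = 20 is achieved at x = 3, y = 2.
Check: 3*3 + 1*2 = 11 <= 11 and 1*3 + 1*2 = 5 <= 15.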